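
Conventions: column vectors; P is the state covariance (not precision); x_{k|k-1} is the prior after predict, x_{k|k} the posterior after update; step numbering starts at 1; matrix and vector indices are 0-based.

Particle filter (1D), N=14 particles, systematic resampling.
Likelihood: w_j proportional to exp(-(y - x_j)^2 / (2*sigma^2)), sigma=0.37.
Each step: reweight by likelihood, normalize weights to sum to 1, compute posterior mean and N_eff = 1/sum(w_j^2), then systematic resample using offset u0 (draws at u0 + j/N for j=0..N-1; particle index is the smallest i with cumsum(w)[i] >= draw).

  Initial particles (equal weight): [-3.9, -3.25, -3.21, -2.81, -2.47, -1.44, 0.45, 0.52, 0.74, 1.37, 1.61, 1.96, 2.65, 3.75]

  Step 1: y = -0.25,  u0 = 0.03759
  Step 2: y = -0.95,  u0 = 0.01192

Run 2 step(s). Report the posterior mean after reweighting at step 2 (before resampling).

step 1: w=[0.0000, 0.0000, 0.0000, 0.0000, 0.0000, 0.0180, 0.5296, 0.3637, 0.0884, 0.0002, 0.0000, 0.0000, 0.0000, 0.0000]  mean=0.4673  Neff=2.3756  idx=[6, 6, 6, 6, 6, 6, 6, 6, 7, 7, 7, 7, 7, 8]
step 2: w=[0.0958, 0.0958, 0.0958, 0.0958, 0.0958, 0.0958, 0.0958, 0.0958, 0.0460, 0.0460, 0.0460, 0.0460, 0.0460, 0.0036]  mean=0.4672  Neff=11.9032  idx=[0, 0, 1, 2, 3, 3, 4, 5, 6, 6, 7, 8, 10, 11]

post_mean = 0.4672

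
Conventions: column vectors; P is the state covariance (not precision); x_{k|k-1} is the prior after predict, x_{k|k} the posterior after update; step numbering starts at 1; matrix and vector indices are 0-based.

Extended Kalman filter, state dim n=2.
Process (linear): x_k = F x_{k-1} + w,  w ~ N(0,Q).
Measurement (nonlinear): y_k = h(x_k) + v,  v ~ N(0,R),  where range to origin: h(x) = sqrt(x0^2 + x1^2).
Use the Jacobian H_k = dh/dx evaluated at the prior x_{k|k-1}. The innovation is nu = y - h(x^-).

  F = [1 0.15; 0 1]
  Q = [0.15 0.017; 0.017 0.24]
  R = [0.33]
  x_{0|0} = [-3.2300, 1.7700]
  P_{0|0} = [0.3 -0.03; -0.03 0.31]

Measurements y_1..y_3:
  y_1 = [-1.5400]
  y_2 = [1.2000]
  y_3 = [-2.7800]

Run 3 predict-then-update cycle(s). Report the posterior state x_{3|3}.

step 1: x^-=[-2.9645, 1.7700]  P^-=[0.4480 0.0335; 0.0335 0.5500]  H_jac=[-0.8586 0.5126]  S=[0.7753]  K=[-0.4740; 0.3266]  nu=[-4.9927]  x^+=[-0.5982, 0.1395]  P^+=[0.2738 0.1535; 0.1535 0.4673]
step 2: x^-=[-0.5772, 0.1395]  P^-=[0.4804 0.2406; 0.2406 0.7073]  H_jac=[-0.9720 0.2349]  S=[0.7130]  K=[-0.5756; -0.0949]  nu=[0.6061]  x^+=[-0.9261, 0.0820]  P^+=[0.2442 0.2016; 0.2016 0.7009]
step 3: x^-=[-0.9138, 0.0820]  P^-=[0.4704 0.3238; 0.3238 0.9409]  H_jac=[-0.9960 0.0894]  S=[0.7465]  K=[-0.5889; -0.3193]  nu=[-3.6975]  x^+=[1.2635, 1.2628]  P^+=[0.2116 0.1834; 0.1834 0.8648]

x_post = [1.2635, 1.2628]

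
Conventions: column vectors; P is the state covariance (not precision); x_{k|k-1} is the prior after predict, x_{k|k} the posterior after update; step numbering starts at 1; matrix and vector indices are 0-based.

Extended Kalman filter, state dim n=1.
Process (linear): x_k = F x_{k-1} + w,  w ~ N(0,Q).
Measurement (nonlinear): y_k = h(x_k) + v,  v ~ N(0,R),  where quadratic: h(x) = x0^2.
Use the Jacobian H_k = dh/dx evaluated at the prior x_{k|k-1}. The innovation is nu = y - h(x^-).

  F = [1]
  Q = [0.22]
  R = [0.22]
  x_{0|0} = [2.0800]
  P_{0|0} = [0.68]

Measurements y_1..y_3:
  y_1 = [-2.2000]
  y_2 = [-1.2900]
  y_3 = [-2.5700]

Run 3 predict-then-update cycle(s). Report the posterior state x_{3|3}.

step 1: x^-=[2.0800]  P^-=[0.9000]  H_jac=[4.1600]  S=[15.7950]  K=[0.2370]  nu=[-6.5264]  x^+=[0.5330]  P^+=[0.0125]
step 2: x^-=[0.5330]  P^-=[0.2325]  H_jac=[1.0660]  S=[0.4842]  K=[0.5119]  nu=[-1.5741]  x^+=[-0.2728]  P^+=[0.1056]
step 3: x^-=[-0.2728]  P^-=[0.3256]  H_jac=[-0.5455]  S=[0.3169]  K=[-0.5606]  nu=[-2.6444]  x^+=[1.2096]  P^+=[0.2261]

x_post = [1.2096]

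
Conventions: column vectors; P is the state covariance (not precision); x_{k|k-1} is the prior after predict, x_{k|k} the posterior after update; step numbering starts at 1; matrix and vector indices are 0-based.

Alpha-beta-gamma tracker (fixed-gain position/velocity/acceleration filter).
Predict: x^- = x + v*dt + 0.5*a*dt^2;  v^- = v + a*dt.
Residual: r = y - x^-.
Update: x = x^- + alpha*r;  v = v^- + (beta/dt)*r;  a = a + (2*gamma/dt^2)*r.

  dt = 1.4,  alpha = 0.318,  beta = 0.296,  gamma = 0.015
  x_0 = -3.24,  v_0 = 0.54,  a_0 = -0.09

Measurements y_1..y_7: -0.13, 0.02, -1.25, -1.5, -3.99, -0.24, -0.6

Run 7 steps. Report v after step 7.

v_post = -0.3174

step 1: x_pred=-2.5722  r=2.4422  x^+=-1.7956  v^+=0.9304  a^+=-0.0526
step 2: x_pred=-0.5447  r=0.5647  x^+=-0.3651  v^+=0.9761  a^+=-0.0440
step 3: x_pred=0.9583  r=-2.2083  x^+=0.2561  v^+=0.4476  a^+=-0.0778
step 4: x_pred=0.8065  r=-2.3065  x^+=0.0730  v^+=-0.1489  a^+=-0.1131
step 5: x_pred=-0.2463  r=-3.7437  x^+=-1.4368  v^+=-1.0988  a^+=-0.1704
step 6: x_pred=-3.1421  r=2.9021  x^+=-2.2192  v^+=-0.7237  a^+=-0.1260
step 7: x_pred=-3.3559  r=2.7559  x^+=-2.4795  v^+=-0.3174  a^+=-0.0838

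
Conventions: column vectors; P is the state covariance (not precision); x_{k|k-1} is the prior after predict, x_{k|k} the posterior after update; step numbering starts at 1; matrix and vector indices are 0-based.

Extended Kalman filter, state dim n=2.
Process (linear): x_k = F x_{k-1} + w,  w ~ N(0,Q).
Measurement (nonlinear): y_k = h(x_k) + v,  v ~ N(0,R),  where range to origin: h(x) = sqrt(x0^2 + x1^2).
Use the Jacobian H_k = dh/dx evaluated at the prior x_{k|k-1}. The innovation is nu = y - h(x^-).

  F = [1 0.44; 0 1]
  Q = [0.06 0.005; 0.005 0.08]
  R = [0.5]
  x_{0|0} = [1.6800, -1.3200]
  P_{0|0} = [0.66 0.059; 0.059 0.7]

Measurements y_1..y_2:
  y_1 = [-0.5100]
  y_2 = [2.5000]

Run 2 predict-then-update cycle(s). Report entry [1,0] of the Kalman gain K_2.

step 1: x^-=[1.0992, -1.3200]  P^-=[0.9074 0.3720; 0.3720 0.7800]  H_jac=[0.6399 -0.7685]  S=[0.9663]  K=[0.3051; -0.3739]  nu=[-2.2277]  x^+=[0.4195, -0.4870]  P^+=[0.8175 0.4822; 0.4822 0.6449]
step 2: x^-=[0.2053, -0.4870]  P^-=[1.4267 0.7710; 0.7710 0.7249]  H_jac=[0.3884 -0.9215]  S=[0.7788]  K=[-0.2006; -0.4731]  nu=[1.9715]  x^+=[-0.1903, -1.4197]  P^+=[1.3954 0.6971; 0.6971 0.5506]

K[1,0] = -0.4731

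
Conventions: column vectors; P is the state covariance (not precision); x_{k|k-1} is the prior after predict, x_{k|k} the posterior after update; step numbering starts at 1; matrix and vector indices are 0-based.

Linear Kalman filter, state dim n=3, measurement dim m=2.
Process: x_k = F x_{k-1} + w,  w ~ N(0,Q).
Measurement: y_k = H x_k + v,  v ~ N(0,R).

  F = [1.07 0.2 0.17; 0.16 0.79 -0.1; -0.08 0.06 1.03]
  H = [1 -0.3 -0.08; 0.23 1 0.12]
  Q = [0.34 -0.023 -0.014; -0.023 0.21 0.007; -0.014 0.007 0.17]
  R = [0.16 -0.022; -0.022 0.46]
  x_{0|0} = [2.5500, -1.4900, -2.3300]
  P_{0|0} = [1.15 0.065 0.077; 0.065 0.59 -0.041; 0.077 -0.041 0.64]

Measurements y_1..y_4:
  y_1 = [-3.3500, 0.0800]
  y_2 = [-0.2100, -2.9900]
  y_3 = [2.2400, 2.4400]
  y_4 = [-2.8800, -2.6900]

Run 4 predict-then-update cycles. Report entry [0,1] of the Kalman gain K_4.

K[0,1] = 0.1606

step 1: x^-=[2.0344, -0.5361, -2.6933]  P^-=[1.7518 0.3024 0.0848; 0.3024 0.6345 -0.0690; 0.0848 -0.0690 0.8401]  S=[1.7759 0.4807; 0.4807 1.3265]  K=[0.8709 0.2238; -0.0840 0.5550; 0.0123 0.0343]  nu=[-5.7607, 0.4714]  x^+=[-2.8772, 0.2093, -2.7479]  P^+=[0.1509 0.0443 0.0400; 0.0443 0.2583 -0.0942; 0.0400 -0.0942 0.8379]
step 2: x^-=[-3.5039, -0.0202, -2.5876]  P^-=[0.5744 0.0543 0.1481; 0.0543 0.4082 -0.1406; 0.1481 -0.1406 1.0421]  S=[0.7148 0.0595; 0.0595 0.9130]  K=[0.7497 0.1747; -0.1171 0.4499; 0.1487 0.0106]  nu=[3.0808, -1.8534]  x^+=[-1.5181, -1.2150, -2.1490]  P^+=[0.1292 0.0264 0.0647; 0.0264 0.2198 -0.1364; 0.0647 -0.1364 1.0260]
step 3: x^-=[-2.2327, -0.9878, -2.1649]  P^-=[0.5519 0.0188 0.1995; 0.0188 0.3869 -0.1903; 0.1995 -0.1903 1.2323]  S=[0.7023 0.0369; 0.0369 0.8679]  K=[0.7465 0.1638; -0.1394 0.4304; 0.2252 -0.0056]  nu=[4.0032, 4.2012]  x^+=[1.4439, 0.2624, -1.2868]  P^+=[0.1282 0.0197 0.0810; 0.0197 0.2169 -0.1698; 0.0810 -0.1698 1.1968]
step 4: x^-=[1.3787, 0.5670, -1.4252]  P^-=[0.5564 0.0043 0.2396; 0.0043 0.3898 -0.2318; 0.2396 -0.2318 1.4067]  S=[0.7085 0.0308; 0.0308 0.8591]  K=[0.7495 0.1606; -0.1514 0.4280; 0.2783 -0.0192]  nu=[-4.2026, -3.4031]  x^+=[-2.3179, -0.2531, -2.5295]  P^+=[0.1288 0.0165 0.0935; 0.0165 0.2202 -0.1987; 0.0935 -0.1987 1.3519]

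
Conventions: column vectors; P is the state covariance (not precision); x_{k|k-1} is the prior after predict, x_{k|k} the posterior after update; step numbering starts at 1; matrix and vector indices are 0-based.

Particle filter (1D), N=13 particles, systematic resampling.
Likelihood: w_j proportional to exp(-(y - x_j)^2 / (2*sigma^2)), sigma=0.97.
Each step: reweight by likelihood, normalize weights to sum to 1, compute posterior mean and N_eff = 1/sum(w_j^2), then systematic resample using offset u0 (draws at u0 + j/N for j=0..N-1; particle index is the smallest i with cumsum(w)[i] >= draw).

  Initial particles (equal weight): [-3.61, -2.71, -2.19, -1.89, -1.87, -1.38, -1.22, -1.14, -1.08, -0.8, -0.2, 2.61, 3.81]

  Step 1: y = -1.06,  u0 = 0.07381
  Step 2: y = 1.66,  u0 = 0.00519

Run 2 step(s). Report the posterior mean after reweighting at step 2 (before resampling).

post_mean = -0.4646

step 1: w=[0.0041, 0.0304, 0.0655, 0.0895, 0.0911, 0.1223, 0.1274, 0.1287, 0.1291, 0.1246, 0.0872, 0.0001, 0.0000]  mean=-1.3074  Neff=9.1667  idx=[2, 3, 4, 5, 5, 6, 7, 7, 8, 8, 9, 10, 10]
step 2: w=[0.0008, 0.0027, 0.0029, 0.0161, 0.0161, 0.0267, 0.0340, 0.0340, 0.0406, 0.0406, 0.0880, 0.3487, 0.3487]  mean=-0.4646  Neff=3.8790  idx=[2, 6, 8, 10, 11, 11, 11, 11, 11, 12, 12, 12, 12]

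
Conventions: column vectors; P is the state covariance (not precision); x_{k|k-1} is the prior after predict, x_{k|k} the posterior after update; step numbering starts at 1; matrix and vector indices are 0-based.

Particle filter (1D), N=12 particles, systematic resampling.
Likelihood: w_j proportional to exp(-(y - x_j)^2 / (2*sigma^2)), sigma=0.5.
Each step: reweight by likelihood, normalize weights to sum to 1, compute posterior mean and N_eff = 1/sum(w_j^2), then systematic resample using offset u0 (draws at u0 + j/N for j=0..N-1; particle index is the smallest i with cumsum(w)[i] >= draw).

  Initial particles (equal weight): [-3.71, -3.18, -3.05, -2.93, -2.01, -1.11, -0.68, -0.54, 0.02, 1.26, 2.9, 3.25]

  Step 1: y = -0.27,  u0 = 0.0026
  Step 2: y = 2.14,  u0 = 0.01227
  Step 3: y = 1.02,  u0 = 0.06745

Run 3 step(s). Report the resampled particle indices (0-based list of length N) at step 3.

step 1: w=[0.0000, 0.0000, 0.0000, 0.0000, 0.0009, 0.0910, 0.2667, 0.3226, 0.3154, 0.0035, 0.0000, 0.0000]  mean=-0.4476  Neff=3.5342  idx=[5, 5, 6, 6, 6, 7, 7, 7, 7, 8, 8, 8]
step 2: w=[0.0000, 0.0000, 0.0003, 0.0003, 0.0003, 0.0015, 0.0015, 0.0015, 0.0015, 0.3310, 0.3310, 0.3310]  mean=0.0159  Neff=3.0430  idx=[9, 9, 9, 9, 10, 10, 10, 10, 11, 11, 11, 11]
step 3: w=[0.0833, 0.0833, 0.0833, 0.0833, 0.0833, 0.0833, 0.0833, 0.0833, 0.0833, 0.0833, 0.0833, 0.0833]  mean=0.0200  Neff=12.0000  idx=[0, 1, 2, 3, 4, 5, 6, 7, 8, 9, 10, 11]

resampled_idx = [0, 1, 2, 3, 4, 5, 6, 7, 8, 9, 10, 11]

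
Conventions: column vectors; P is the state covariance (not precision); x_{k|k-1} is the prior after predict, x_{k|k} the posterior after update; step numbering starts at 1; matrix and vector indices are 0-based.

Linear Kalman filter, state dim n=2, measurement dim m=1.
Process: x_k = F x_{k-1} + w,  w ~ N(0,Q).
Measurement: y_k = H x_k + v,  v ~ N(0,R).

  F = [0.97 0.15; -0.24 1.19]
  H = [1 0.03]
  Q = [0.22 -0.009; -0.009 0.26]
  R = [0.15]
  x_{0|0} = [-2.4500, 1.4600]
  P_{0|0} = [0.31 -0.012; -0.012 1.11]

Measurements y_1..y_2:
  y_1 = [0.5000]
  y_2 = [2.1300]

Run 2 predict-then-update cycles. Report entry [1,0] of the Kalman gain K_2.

K[1,0] = 0.6592

step 1: x^-=[-2.1575, 2.3254]  P^-=[0.5332 0.1035; 0.1035 1.8566]  S=[0.6910]  K=[0.7760; 0.2304]  nu=[2.5877]  x^+=[-0.1494, 2.9217]  P^+=[0.1170 -0.0200; -0.0200 1.8199]
step 2: x^-=[0.2934, 3.5127]  P^-=[0.3652 0.2662; 0.2662 2.8553]  S=[0.5338]  K=[0.6992; 0.6592]  nu=[1.7312]  x^+=[1.5039, 4.6540]  P^+=[0.1043 0.0202; 0.0202 2.6234]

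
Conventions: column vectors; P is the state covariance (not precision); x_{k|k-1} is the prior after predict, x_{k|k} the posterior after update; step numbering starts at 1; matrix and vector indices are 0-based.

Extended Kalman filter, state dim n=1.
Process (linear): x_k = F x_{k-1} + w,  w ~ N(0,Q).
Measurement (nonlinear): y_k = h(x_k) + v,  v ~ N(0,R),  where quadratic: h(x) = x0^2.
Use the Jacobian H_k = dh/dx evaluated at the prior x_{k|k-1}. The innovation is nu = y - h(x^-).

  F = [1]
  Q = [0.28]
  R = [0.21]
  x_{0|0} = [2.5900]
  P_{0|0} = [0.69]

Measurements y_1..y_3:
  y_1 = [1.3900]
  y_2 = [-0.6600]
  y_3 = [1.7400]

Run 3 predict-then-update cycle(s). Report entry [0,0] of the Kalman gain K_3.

K[0,0] = 0.5458

step 1: x^-=[2.5900]  P^-=[0.9700]  H_jac=[5.1800]  S=[26.2374]  K=[0.1915]  nu=[-5.3181]  x^+=[1.5716]  P^+=[0.0078]
step 2: x^-=[1.5716]  P^-=[0.2878]  H_jac=[3.1431]  S=[3.0529]  K=[0.2963]  nu=[-3.1298]  x^+=[0.6443]  P^+=[0.0198]
step 3: x^-=[0.6443]  P^-=[0.2998]  H_jac=[1.2886]  S=[0.7078]  K=[0.5458]  nu=[1.3249]  x^+=[1.3674]  P^+=[0.0889]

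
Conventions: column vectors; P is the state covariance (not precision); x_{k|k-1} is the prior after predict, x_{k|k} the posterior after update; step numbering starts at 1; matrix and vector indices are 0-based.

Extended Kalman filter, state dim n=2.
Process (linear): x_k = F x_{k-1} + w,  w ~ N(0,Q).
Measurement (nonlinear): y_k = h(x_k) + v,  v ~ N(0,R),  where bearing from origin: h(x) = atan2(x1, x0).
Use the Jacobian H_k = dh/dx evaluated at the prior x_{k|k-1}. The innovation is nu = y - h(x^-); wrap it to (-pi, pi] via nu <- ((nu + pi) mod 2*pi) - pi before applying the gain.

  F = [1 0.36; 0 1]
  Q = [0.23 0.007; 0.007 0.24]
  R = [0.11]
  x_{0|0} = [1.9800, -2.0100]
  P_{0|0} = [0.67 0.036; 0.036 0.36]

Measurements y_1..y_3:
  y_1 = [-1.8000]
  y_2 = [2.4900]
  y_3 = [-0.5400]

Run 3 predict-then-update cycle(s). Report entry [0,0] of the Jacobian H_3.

H_jac[0,0] = 0.1122

step 1: x^-=[1.2564, -2.0100]  P^-=[0.9726 0.1726; 0.1726 0.6000]  H_jac=[0.3577 0.2236]  S=[0.2921]  K=[1.3233; 0.6707]  nu=[-0.7879]  x^+=[0.2138, -2.5385]  P^+=[0.4611 -0.0867; -0.0867 0.4686]
step 2: x^-=[-0.7000, -2.5385]  P^-=[0.6894 0.0890; 0.0890 0.7086]  H_jac=[0.3661 -0.1010]  S=[0.2030]  K=[1.1988; -0.1918]  nu=[-1.9533]  x^+=[-3.0416, -2.1638]  P^+=[0.3976 0.1357; 0.1357 0.7011]
step 3: x^-=[-3.8206, -2.1638]  P^-=[0.8162 0.3951; 0.3951 0.9411]  H_jac=[0.1122 -0.1982]  S=[0.1397]  K=[0.0953; -1.0179]  nu=[2.0863]  x^+=[-3.6219, -4.2873]  P^+=[0.8149 0.4087; 0.4087 0.7964]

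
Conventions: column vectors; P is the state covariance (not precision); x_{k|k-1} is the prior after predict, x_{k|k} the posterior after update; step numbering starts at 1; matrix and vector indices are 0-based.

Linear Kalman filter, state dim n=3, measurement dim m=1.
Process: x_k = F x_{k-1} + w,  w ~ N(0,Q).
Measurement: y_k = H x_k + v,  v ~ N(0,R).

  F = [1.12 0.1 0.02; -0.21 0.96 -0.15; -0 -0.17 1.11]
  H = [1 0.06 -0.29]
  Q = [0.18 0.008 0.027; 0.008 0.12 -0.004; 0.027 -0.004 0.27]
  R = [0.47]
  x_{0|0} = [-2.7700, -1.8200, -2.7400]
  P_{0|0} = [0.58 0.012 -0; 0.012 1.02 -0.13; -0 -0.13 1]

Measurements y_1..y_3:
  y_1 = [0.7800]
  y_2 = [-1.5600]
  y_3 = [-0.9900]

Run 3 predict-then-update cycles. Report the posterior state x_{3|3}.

x_post = [-2.3973, 1.3559, -4.3109]

step 1: x^-=[-3.3392, -0.7545, -2.7320]  P^-=[0.9203 -0.0214 0.0156; -0.0214 1.1407 -0.4784; 0.0156 -0.4784 1.5806]  S=[1.5324]  K=[0.5968; 0.1212; -0.3077]  nu=[3.3722]  x^+=[-1.3267, -0.3457, -3.7696]  P^+=[0.3745 -0.1323 0.2970; -0.1323 1.1182 -0.4212; 0.2970 -0.4212 1.4356]
step 2: x^-=[-1.5959, 0.5122, -4.1255]  P^-=[0.6436 -0.1694 0.3889; -0.1694 1.3927 -0.9590; 0.3889 -0.9590 2.2300]  S=[1.0936]  K=[0.4761; 0.1758; -0.2883]  nu=[-1.1912]  x^+=[-2.1630, 0.3027, -3.7820]  P^+=[0.3957 -0.2609 0.5390; -0.2609 1.3589 -0.9036; 0.5390 -0.9036 2.1391]
step 3: x^-=[-2.4679, 1.3122, -4.2495]  P^-=[0.6529 -0.3327 0.6740; -0.3327 1.8373 -1.7028; 0.6740 -1.7028 3.2859]  S=[1.0343]  K=[0.4230; 0.2623; -0.3685]  nu=[0.1668]  x^+=[-2.3973, 1.3559, -4.3109]  P^+=[0.4679 -0.4475 0.8352; -0.4475 1.7662 -1.6028; 0.8352 -1.6028 3.1455]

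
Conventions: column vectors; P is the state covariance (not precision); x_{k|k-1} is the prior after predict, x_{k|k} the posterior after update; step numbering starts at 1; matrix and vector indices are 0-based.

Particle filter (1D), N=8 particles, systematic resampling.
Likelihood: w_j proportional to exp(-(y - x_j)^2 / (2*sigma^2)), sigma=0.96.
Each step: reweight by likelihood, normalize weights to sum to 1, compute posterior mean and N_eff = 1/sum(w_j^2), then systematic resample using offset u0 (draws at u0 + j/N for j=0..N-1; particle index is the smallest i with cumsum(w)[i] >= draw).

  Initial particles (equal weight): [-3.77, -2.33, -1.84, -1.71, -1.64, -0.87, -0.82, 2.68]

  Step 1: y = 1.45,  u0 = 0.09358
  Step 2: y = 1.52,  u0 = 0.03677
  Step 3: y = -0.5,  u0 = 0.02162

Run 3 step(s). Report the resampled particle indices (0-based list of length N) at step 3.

resampled_idx = [0, 1, 2, 3, 4, 5, 6, 7]

step 1: w=[0.0000, 0.0008, 0.0050, 0.0078, 0.0099, 0.0949, 0.1075, 0.7743]  mean=1.8639  Neff=1.6124  idx=[5, 6, 7, 7, 7, 7, 7, 7]
step 2: w=[0.0151, 0.0172, 0.1613, 0.1613, 0.1613, 0.1613, 0.1613, 0.1613]  mean=2.5664  Neff=6.3852  idx=[2, 2, 3, 4, 5, 5, 6, 7]
step 3: w=[0.1250, 0.1250, 0.1250, 0.1250, 0.1250, 0.1250, 0.1250, 0.1250]  mean=2.6800  Neff=8.0000  idx=[0, 1, 2, 3, 4, 5, 6, 7]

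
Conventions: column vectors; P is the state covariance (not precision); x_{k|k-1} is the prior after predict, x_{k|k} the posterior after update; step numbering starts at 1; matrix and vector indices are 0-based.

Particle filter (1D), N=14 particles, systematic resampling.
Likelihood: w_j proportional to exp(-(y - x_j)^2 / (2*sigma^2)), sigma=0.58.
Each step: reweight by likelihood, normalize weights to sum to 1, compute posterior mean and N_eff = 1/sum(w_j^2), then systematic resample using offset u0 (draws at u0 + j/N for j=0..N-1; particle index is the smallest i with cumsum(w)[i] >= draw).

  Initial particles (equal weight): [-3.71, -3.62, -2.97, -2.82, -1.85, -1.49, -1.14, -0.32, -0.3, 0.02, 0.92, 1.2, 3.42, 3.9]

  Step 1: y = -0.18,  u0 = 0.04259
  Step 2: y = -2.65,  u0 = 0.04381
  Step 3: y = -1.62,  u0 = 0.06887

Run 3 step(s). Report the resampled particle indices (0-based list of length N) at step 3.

step 1: w=[0.0000, 0.0000, 0.0000, 0.0000, 0.0046, 0.0225, 0.0734, 0.2803, 0.2825, 0.2719, 0.0478, 0.0170, 0.0000, 0.0000]  mean=-0.2303  Neff=4.1526  idx=[6, 7, 7, 7, 7, 8, 8, 8, 8, 9, 9, 9, 9, 10]
step 2: w=[0.9325, 0.0087, 0.0087, 0.0087, 0.0087, 0.0075, 0.0075, 0.0075, 0.0075, 0.0007, 0.0007, 0.0007, 0.0007, 0.0000]  mean=-1.0831  Neff=1.1493  idx=[0, 0, 0, 0, 0, 0, 0, 0, 0, 0, 0, 0, 0, 5]
step 3: w=[0.0763, 0.0763, 0.0763, 0.0763, 0.0763, 0.0763, 0.0763, 0.0763, 0.0763, 0.0763, 0.0763, 0.0763, 0.0763, 0.0081]  mean=-1.1332  Neff=13.2009  idx=[0, 1, 2, 3, 4, 5, 6, 7, 8, 9, 10, 11, 12, 13]

resampled_idx = [0, 1, 2, 3, 4, 5, 6, 7, 8, 9, 10, 11, 12, 13]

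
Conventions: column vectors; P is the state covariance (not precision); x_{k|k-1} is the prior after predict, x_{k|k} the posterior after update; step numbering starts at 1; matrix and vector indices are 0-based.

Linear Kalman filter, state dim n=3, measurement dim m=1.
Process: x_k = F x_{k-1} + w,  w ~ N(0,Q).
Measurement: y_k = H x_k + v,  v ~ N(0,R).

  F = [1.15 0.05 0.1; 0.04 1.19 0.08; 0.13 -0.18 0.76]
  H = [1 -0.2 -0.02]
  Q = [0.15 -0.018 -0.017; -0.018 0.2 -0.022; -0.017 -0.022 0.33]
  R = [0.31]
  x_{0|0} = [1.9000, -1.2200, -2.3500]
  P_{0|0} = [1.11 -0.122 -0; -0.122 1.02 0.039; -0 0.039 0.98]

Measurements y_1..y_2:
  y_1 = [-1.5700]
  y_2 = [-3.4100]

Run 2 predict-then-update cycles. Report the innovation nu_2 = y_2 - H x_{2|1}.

innov = [-2.0891]

step 1: x^-=[1.8890, -1.5638, -1.3194]  P^-=[1.6167 -0.0608 0.2395; -0.0608 1.6483 -0.1584; 0.2395 -0.1584 0.9429]  S=[2.0065]  K=[0.8094; -0.1930; 0.1257]  nu=[-3.7981]  x^+=[-1.1853, -0.8307, -1.7970]  P^+=[0.3022 0.2527 0.0353; 0.2527 1.5735 -0.1097; 0.0353 -0.1097 0.9112]
step 2: x^-=[-1.5843, -1.1797, -1.3703]  P^-=[0.5987 0.4330 0.0617; 0.4330 2.4380 -0.3610; 0.0617 -0.3610 0.9375]  S=[0.8281]  K=[0.6170; -0.0572; 0.1390]  nu=[-2.0891]  x^+=[-2.8732, -1.0601, -1.6608]  P^+=[0.2835 0.4622 -0.0094; 0.4622 2.4353 -0.3544; -0.0094 -0.3544 0.9215]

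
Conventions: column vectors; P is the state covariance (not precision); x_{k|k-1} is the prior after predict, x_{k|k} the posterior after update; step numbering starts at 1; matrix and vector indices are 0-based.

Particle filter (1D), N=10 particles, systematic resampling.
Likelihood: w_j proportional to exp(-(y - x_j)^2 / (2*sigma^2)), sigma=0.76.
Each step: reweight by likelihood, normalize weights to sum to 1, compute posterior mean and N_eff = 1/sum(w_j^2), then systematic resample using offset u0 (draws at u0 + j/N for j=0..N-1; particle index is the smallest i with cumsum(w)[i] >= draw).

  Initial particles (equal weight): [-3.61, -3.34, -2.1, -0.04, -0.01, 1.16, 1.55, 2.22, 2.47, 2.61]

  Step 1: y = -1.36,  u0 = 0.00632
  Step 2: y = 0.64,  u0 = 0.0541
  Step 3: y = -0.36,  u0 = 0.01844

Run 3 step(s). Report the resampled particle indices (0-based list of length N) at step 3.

step 1: w=[0.0113, 0.0305, 0.5653, 0.2010, 0.1875, 0.0037, 0.0006, 0.0000, 0.0000, 0.0000]  mean=-1.3347  Neff=2.5238  idx=[0, 2, 2, 2, 2, 2, 2, 3, 3, 4]
step 2: w=[0.0000, 0.0007, 0.0007, 0.0007, 0.0007, 0.0007, 0.0007, 0.3280, 0.3280, 0.3395]  mean=-0.0389  Neff=3.0259  idx=[7, 7, 7, 8, 8, 8, 8, 9, 9, 9]
step 3: w=[0.1005, 0.1005, 0.1005, 0.1005, 0.1005, 0.1005, 0.1005, 0.0988, 0.0988, 0.0988]  mean=-0.0311  Neff=9.9994  idx=[0, 1, 2, 3, 4, 5, 6, 7, 8, 9]

resampled_idx = [0, 1, 2, 3, 4, 5, 6, 7, 8, 9]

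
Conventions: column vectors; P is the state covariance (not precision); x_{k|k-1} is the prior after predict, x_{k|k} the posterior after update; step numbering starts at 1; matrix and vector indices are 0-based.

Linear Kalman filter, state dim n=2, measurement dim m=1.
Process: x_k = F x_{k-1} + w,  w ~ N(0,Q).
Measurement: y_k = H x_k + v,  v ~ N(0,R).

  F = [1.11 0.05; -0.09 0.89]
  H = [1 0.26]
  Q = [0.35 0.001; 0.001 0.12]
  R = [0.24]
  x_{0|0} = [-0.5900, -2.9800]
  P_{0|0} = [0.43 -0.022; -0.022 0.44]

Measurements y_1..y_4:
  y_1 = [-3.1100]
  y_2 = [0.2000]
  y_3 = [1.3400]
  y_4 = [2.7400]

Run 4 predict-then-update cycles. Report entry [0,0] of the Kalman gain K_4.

step 1: x^-=[-0.8039, -2.5991]  P^-=[0.8785 -0.0440; -0.0440 0.4755]  S=[1.1277]  K=[0.7688; 0.0706]  nu=[-1.6303]  x^+=[-2.0573, -2.7142]  P^+=[0.2119 -0.1052; -0.1052 0.4699]
step 2: x^-=[-2.4194, -2.2305]  P^-=[0.6005 -0.1027; -0.1027 0.5108]  S=[0.8217]  K=[0.6984; 0.0366]  nu=[3.1993]  x^+=[-0.1850, -2.1134]  P^+=[0.1998 -0.1237; -0.1237 0.5097]
step 3: x^-=[-0.3110, -1.8643]  P^-=[0.5837 -0.1180; -0.1180 0.5452]  S=[0.7992]  K=[0.6920; 0.0298]  nu=[2.1357]  x^+=[1.1668, -1.8007]  P^+=[0.2010 -0.1344; -0.1344 0.5445]
step 4: x^-=[1.2052, -1.7077]  P^-=[0.5841 -0.1270; -0.1270 0.5744]  S=[0.7969]  K=[0.6915; 0.0280]  nu=[1.9788]  x^+=[2.5736, -1.6523]  P^+=[0.2030 -0.1425; -0.1425 0.5738]

K[0,0] = 0.6915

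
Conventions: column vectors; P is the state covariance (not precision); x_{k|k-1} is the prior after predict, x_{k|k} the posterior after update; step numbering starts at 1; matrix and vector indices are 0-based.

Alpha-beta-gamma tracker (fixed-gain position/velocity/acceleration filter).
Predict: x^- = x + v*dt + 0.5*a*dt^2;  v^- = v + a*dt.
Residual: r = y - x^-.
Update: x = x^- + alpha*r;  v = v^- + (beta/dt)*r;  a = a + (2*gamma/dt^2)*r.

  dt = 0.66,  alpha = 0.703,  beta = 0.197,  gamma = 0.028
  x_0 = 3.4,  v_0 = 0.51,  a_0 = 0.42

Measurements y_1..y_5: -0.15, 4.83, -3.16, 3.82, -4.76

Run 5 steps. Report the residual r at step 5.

resid = -7.0728

step 1: x_pred=3.8281  r=-3.9781  x^+=1.0315  v^+=-0.4002  a^+=-0.0914
step 2: x_pred=0.7474  r=4.0826  x^+=3.6175  v^+=0.7581  a^+=0.4334
step 3: x_pred=4.2122  r=-7.3722  x^+=-0.9705  v^+=-1.1564  a^+=-0.5143
step 4: x_pred=-1.8457  r=5.6657  x^+=2.1373  v^+=0.1953  a^+=0.2140
step 5: x_pred=2.3128  r=-7.0728  x^+=-2.6594  v^+=-1.7746  a^+=-0.6952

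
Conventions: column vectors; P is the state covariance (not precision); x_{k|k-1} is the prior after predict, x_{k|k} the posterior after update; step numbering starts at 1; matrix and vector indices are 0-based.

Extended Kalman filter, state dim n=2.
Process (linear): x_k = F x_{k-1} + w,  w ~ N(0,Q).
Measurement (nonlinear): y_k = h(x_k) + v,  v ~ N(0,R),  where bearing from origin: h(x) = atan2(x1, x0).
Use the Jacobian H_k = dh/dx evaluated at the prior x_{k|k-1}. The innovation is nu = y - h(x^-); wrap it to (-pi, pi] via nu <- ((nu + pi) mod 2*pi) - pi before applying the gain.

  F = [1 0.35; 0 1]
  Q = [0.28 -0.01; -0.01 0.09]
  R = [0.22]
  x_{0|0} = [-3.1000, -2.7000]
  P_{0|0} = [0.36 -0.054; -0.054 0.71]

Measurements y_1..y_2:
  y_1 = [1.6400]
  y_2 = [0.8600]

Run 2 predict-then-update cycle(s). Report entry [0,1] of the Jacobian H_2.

H_jac[0,1] = -0.1777

step 1: x^-=[-4.0450, -2.7000]  P^-=[0.6892 0.1845; 0.1845 0.8000]  H_jac=[0.1142 -0.1710]  S=[0.2452]  K=[0.1922; -0.4721]  nu=[-2.0902]  x^+=[-4.4467, -1.7132]  P^+=[0.6801 0.2067; 0.2067 0.7453]
step 2: x^-=[-5.0463, -1.7132]  P^-=[1.1961 0.4576; 0.4576 0.8353]  H_jac=[0.0603 -0.1777]  S=[0.2409]  K=[-0.0380; -0.5015]  nu=[-2.6089]  x^+=[-4.9471, -0.4048]  P^+=[1.1958 0.4530; 0.4530 0.7748]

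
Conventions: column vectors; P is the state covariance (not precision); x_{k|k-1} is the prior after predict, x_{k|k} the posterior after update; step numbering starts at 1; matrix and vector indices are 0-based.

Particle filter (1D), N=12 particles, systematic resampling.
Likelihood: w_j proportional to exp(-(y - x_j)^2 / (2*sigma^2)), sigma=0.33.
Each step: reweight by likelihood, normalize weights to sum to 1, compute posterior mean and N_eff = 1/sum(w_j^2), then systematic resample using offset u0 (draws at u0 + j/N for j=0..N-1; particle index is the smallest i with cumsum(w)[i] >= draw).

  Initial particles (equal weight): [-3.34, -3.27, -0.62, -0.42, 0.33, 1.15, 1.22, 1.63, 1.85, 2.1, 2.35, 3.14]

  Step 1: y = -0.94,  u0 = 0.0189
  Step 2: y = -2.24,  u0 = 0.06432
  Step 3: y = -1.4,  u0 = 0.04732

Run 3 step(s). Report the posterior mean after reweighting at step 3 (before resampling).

post_mean = -0.6165

step 1: w=[0.0000, 0.0000, 0.6834, 0.3160, 0.0007, 0.0000, 0.0000, 0.0000, 0.0000, 0.0000, 0.0000, 0.0000]  mean=-0.5562  Neff=1.7642  idx=[2, 2, 2, 2, 2, 2, 2, 2, 3, 3, 3, 3]
step 2: w=[0.1224, 0.1224, 0.1224, 0.1224, 0.1224, 0.1224, 0.1224, 0.1224, 0.0052, 0.0052, 0.0052, 0.0052]  mean=-0.6158  Neff=8.3359  idx=[0, 1, 1, 2, 3, 3, 4, 5, 5, 6, 7, 8]
step 3: w=[0.0893, 0.0893, 0.0893, 0.0893, 0.0893, 0.0893, 0.0893, 0.0893, 0.0893, 0.0893, 0.0893, 0.0177]  mean=-0.6165  Neff=11.3601  idx=[0, 1, 2, 3, 4, 5, 6, 7, 7, 8, 9, 10]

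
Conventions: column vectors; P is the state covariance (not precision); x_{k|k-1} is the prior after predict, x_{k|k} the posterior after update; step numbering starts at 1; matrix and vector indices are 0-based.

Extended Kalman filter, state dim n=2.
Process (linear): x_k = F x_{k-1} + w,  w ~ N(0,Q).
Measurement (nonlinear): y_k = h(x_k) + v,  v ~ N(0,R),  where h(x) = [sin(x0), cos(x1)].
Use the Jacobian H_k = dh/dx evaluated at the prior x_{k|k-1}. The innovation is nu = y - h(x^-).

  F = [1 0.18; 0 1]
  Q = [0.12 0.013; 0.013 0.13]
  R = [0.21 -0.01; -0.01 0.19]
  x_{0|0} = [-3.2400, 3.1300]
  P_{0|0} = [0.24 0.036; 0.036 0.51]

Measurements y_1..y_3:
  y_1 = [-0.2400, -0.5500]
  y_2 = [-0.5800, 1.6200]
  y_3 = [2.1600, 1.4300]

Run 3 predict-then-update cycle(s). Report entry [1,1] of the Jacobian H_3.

step 1: x^-=[-2.6766, 3.1300]  P^-=[0.3895 0.1408; 0.1408 0.6400]  H_jac=[-0.8938 0.0000; 0.0000 -0.0116]  S=[0.5212 -0.0085; -0.0085 0.1901]  K=[-0.6686 -0.0386; -0.2423 -0.0499]  nu=[0.2084, 0.4499]  x^+=[-2.8333, 3.0570]  P^+=[0.1567 0.0564; 0.0564 0.6091]
step 2: x^-=[-2.2831, 3.0570]  P^-=[0.3167 0.1790; 0.1790 0.7391]  H_jac=[-0.6536 0.0000; 0.0000 -0.0844]  S=[0.3453 -0.0001; -0.0001 0.1953]  K=[-0.5995 -0.0778; -0.3390 -0.3199]  nu=[0.1769, 2.6164]  x^+=[-2.5926, 2.1602]  P^+=[0.1914 0.1040; 0.1040 0.6795]
step 3: x^-=[-2.2038, 2.1602]  P^-=[0.3709 0.2393; 0.2393 0.8095]  H_jac=[-0.5916 0.0000; 0.0000 -0.8313]  S=[0.3398 0.1077; 0.1077 0.7494]  K=[-0.5884 -0.1809; -0.1384 -0.8781]  nu=[2.9663, 1.9858]  x^+=[-4.3083, 0.0060]  P^+=[0.2058 0.0343; 0.0343 0.1990]

H_jac[1,1] = -0.8313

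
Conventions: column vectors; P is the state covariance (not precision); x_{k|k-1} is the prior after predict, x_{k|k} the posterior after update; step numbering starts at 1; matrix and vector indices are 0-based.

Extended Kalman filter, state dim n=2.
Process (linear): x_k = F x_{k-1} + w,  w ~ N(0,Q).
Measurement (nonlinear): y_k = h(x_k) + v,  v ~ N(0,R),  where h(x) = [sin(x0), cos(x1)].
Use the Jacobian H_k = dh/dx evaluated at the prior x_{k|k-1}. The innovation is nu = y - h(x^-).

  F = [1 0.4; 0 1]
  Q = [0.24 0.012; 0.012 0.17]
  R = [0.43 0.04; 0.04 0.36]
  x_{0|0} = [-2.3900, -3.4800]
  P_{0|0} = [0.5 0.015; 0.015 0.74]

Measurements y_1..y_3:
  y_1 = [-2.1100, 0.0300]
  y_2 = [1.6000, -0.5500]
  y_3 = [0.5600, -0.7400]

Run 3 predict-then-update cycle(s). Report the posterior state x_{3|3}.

step 1: x^-=[-3.7820, -3.4800]  P^-=[0.8704 0.3230; 0.3230 0.9100]  H_jac=[-0.8019 0.0000; 0.0000 -0.3320]  S=[0.9896 0.1260; 0.1260 0.4603]  K=[-0.7000 -0.0414; -0.1846 -0.6058]  nu=[-2.7075, 0.9733]  x^+=[-1.9271, -3.5698]  P^+=[0.3774 0.1292; 0.1292 0.6792]
step 2: x^-=[-3.3550, -3.5698]  P^-=[0.8295 0.4129; 0.4129 0.8492]  H_jac=[-0.9773 0.0000; 0.0000 -0.4153]  S=[1.2223 0.2076; 0.2076 0.5064]  K=[-0.6511 -0.0717; -0.2277 -0.6030]  nu=[1.3882, 0.3597]  x^+=[-4.2846, -4.1029]  P^+=[0.2894 0.1249; 0.1249 0.5446]
step 3: x^-=[-5.9258, -4.1029]  P^-=[0.7164 0.3547; 0.3547 0.7146]  H_jac=[0.9368 0.0000; 0.0000 -0.8199]  S=[1.0587 -0.2325; -0.2325 0.8404]  K=[0.5940 -0.1818; 0.1712 -0.6498]  nu=[0.2101, -0.1675]  x^+=[-5.7705, -3.9580]  P^+=[0.2649 0.0508; 0.0508 0.2770]

x_post = [-5.7705, -3.9580]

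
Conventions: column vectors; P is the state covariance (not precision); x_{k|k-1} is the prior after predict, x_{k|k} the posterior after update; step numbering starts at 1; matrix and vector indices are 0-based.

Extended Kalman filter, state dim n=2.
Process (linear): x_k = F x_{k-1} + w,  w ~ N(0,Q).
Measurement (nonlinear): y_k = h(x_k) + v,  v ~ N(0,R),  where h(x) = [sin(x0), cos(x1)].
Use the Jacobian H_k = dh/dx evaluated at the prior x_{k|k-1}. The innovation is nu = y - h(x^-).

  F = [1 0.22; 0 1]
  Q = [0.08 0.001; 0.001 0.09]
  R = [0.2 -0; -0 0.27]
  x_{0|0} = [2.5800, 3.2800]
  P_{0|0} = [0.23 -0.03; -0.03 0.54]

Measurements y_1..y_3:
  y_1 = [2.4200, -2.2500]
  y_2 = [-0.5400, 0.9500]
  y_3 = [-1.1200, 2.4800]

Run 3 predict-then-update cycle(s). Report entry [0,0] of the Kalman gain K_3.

K[0,0] = -0.5639

step 1: x^-=[3.3016, 3.2800]  P^-=[0.3229 0.0898; 0.0898 0.6300]  H_jac=[-0.9872 0.0000; 0.0000 0.1380]  S=[0.5147 -0.0122; -0.0122 0.2820]  K=[-0.6190 0.0171; -0.1651 0.3011]  nu=[2.5793, -1.2596]  x^+=[1.6836, 2.4750]  P^+=[0.1254 0.0334; 0.0334 0.5892]
step 2: x^-=[2.2281, 2.4750]  P^-=[0.2486 0.1641; 0.1641 0.6792]  H_jac=[-0.6110 0.0000; 0.0000 -0.6183]  S=[0.2928 0.0620; 0.0620 0.5297]  K=[-0.4904 -0.1341; -0.1789 -0.7719]  nu=[-1.3317, 1.7359]  x^+=[2.6482, 1.3733]  P^+=[0.1605 0.0586; 0.0586 0.3371]
step 3: x^-=[2.9504, 1.3733]  P^-=[0.2826 0.1337; 0.1337 0.4271]  H_jac=[-0.9818 0.0000; 0.0000 -0.9806]  S=[0.4724 0.1287; 0.1287 0.6806]  K=[-0.5639 -0.0860; -0.1162 -0.5933]  nu=[-1.3101, 2.2837]  x^+=[3.4927, 0.1706]  P^+=[0.1149 0.0237; 0.0237 0.1634]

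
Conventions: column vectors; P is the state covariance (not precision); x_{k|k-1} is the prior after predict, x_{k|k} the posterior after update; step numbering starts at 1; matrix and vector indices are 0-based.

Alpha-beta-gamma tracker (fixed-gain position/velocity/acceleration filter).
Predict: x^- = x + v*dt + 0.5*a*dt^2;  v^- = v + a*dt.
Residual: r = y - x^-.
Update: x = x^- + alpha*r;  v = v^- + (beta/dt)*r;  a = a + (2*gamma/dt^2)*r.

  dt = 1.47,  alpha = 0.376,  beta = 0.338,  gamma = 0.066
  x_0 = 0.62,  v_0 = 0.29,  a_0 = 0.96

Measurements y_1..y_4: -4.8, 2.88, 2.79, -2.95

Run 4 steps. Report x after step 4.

step 1: x_pred=2.0835  r=-6.8835  x^+=-0.5047  v^+=0.1185  a^+=0.5395
step 2: x_pred=0.2524  r=2.6276  x^+=1.2404  v^+=1.5157  a^+=0.7000
step 3: x_pred=4.2248  r=-1.4348  x^+=3.6853  v^+=2.2148  a^+=0.6124
step 4: x_pred=7.6028  r=-10.5528  x^+=3.6349  v^+=0.6886  a^+=-0.0322

x_post = 3.6349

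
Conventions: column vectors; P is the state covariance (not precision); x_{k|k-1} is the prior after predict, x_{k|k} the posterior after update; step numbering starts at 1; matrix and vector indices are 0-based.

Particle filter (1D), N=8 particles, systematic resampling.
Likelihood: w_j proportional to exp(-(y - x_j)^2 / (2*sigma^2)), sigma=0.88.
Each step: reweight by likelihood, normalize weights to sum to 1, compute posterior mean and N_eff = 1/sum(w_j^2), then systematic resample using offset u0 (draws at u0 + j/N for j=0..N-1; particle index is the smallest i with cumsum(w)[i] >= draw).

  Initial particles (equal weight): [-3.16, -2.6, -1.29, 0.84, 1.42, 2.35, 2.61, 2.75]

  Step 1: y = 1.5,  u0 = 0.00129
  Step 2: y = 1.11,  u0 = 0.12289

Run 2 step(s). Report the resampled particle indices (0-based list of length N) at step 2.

resampled_idx = [1, 2, 2, 3, 4, 4, 5, 7]

step 1: w=[0.0000, 0.0000, 0.0021, 0.2359, 0.3112, 0.1960, 0.1410, 0.1139]  mean=1.7792  Neff=4.4698  idx=[2, 3, 4, 4, 4, 5, 6, 6]
step 2: w=[0.0052, 0.2058, 0.2027, 0.2027, 0.2027, 0.0799, 0.0505, 0.0505]  mean=1.4809  Neff=5.6454  idx=[1, 2, 2, 3, 4, 4, 5, 7]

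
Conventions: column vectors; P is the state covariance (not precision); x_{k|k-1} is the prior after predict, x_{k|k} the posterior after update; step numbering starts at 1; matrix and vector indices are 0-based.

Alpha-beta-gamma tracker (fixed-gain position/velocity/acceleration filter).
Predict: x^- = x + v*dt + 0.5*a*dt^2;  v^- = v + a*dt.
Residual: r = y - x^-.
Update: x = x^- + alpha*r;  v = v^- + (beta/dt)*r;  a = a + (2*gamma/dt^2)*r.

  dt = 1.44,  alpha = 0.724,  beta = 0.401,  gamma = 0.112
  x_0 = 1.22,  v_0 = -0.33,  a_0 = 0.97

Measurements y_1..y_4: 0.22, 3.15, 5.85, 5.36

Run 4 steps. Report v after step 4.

v_post = 2.5180

step 1: x_pred=1.7505  r=-1.5305  x^+=0.6424  v^+=0.6406  a^+=0.8047
step 2: x_pred=2.3992  r=0.7508  x^+=2.9428  v^+=2.0084  a^+=0.8858
step 3: x_pred=6.7533  r=-0.9033  x^+=6.0993  v^+=3.0324  a^+=0.7882
step 4: x_pred=11.2832  r=-5.9232  x^+=6.9948  v^+=2.5180  a^+=0.1484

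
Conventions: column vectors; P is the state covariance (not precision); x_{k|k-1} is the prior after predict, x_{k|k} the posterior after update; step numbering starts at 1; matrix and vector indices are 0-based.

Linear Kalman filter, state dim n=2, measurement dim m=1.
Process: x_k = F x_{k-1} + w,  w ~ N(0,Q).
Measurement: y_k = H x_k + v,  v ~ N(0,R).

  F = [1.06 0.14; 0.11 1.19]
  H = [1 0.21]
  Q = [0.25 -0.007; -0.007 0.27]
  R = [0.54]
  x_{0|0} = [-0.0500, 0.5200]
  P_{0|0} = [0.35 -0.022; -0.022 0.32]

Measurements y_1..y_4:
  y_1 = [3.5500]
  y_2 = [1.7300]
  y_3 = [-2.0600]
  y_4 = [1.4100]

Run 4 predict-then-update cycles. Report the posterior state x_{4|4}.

step 1: x^-=[0.0198, 0.6133]  P^-=[0.6430 0.0590; 0.0590 0.7216]  S=[1.2396]  K=[0.5287; 0.1699]  nu=[3.4014]  x^+=[1.8182, 1.1911]  P^+=[0.2965 -0.0523; -0.0523 0.6859]
step 2: x^-=[2.0940, 1.6174]  P^-=[0.5811 0.0751; 0.0751 1.2311]  S=[1.2069]  K=[0.4945; 0.2764]  nu=[-0.7037]  x^+=[1.7460, 1.4229]  P^+=[0.2859 -0.0899; -0.0899 1.1389]
step 3: x^-=[2.0500, 1.8853]  P^-=[0.5669 0.1013; 0.1013 1.8628]  S=[1.2316]  K=[0.4776; 0.3999]  nu=[-4.5059]  x^+=[-0.1019, 0.0836]  P^+=[0.2860 -0.1339; -0.1339 1.6658]
step 4: x^-=[-0.0963, 0.0882]  P^-=[0.5643 0.1329; 0.1329 2.5974]  S=[1.2746]  K=[0.4646; 0.5322]  nu=[1.4878]  x^+=[0.5949, 0.8800]  P^+=[0.2891 -0.1822; -0.1822 2.2364]

x_post = [0.5949, 0.8800]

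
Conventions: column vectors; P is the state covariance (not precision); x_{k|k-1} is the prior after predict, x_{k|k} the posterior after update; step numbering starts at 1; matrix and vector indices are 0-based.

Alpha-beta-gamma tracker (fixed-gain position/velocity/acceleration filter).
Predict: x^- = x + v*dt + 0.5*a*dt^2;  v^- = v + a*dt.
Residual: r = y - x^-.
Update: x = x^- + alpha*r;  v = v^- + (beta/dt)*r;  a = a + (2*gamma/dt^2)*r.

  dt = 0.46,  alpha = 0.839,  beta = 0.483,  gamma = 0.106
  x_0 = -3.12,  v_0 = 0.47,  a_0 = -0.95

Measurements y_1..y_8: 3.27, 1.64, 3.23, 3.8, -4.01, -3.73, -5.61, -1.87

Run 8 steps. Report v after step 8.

step 1: x_pred=-3.0043  r=6.2743  x^+=2.2598  v^+=6.6210  a^+=5.3362
step 2: x_pred=5.8701  r=-4.2301  x^+=2.3210  v^+=4.6341  a^+=1.0981
step 3: x_pred=4.5689  r=-1.3389  x^+=3.4456  v^+=3.7334  a^+=-0.2433
step 4: x_pred=5.1372  r=-1.3372  x^+=4.0153  v^+=2.2174  a^+=-1.5830
step 5: x_pred=4.8678  r=-8.8778  x^+=-2.5807  v^+=-7.8325  a^+=-10.4776
step 6: x_pred=-7.2921  r=3.5621  x^+=-4.3035  v^+=-8.9119  a^+=-6.9087
step 7: x_pred=-9.1339  r=3.5239  x^+=-6.1774  v^+=-8.3898  a^+=-3.3781
step 8: x_pred=-10.3941  r=8.5241  x^+=-3.2424  v^+=-0.9935  a^+=5.1621

v_post = -0.9935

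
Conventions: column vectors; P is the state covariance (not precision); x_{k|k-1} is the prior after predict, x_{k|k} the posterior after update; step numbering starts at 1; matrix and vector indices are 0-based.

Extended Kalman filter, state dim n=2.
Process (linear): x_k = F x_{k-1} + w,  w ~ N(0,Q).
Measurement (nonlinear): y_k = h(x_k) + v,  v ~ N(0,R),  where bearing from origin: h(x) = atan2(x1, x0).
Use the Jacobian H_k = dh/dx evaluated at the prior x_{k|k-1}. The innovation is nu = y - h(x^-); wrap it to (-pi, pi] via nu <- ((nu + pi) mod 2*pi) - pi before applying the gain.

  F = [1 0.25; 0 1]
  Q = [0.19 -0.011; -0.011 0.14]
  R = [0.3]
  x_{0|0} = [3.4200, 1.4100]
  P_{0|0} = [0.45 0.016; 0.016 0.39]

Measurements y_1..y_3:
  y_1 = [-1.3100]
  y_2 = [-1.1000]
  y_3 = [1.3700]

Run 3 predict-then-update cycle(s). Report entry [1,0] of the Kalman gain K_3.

K[1,0] = 0.4840

step 1: x^-=[3.7725, 1.4100]  P^-=[0.6724 0.1025; 0.1025 0.5300]  H_jac=[-0.0869 0.2326]  S=[0.3296]  K=[-0.1050; 0.3470]  nu=[-1.6677]  x^+=[3.9476, 0.8314]  P^+=[0.6687 0.1145; 0.1145 0.4903]
step 2: x^-=[4.1555, 0.8314]  P^-=[0.9466 0.2261; 0.2261 0.6303]  H_jac=[-0.0463 0.2314]  S=[0.3309]  K=[0.0257; 0.4091]  nu=[-1.2975]  x^+=[4.1222, 0.3006]  P^+=[0.9464 0.2226; 0.2226 0.5749]
step 3: x^-=[4.1973, 0.3006]  P^-=[1.2837 0.3554; 0.3554 0.7149]  H_jac=[-0.0170 0.2370]  S=[0.3377]  K=[0.1849; 0.4840]  nu=[1.2985]  x^+=[4.4374, 0.9291]  P^+=[1.2721 0.3251; 0.3251 0.6358]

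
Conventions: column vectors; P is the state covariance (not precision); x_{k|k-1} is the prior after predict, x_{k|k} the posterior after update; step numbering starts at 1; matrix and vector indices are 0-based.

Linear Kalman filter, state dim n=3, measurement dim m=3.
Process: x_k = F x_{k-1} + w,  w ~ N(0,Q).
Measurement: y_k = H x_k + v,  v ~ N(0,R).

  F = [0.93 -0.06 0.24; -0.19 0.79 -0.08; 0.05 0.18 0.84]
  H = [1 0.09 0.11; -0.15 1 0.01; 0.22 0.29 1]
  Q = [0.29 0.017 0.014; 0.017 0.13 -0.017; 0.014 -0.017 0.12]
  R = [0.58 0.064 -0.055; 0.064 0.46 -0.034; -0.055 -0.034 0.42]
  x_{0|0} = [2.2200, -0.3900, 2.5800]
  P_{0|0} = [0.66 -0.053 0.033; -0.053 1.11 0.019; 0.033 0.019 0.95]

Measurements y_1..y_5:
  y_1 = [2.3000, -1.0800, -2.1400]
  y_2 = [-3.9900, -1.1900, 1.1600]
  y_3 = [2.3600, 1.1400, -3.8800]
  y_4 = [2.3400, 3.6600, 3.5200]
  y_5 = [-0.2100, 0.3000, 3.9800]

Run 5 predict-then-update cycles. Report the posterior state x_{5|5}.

step 1: x^-=[2.7072, -0.9363, 2.2080]  P^-=[0.9396 -0.2103 0.2415; -0.2103 0.8672 0.0774; 0.2415 0.0774 0.8355]  S=[1.5536 -0.1984 0.4579; -0.1984 1.4123 0.1996; 0.4579 0.1996 1.4982]  K=[0.5523 -0.1856 0.1144; -0.0357 0.6153 0.1176; 0.0355 -0.0452 0.6033]  nu=[-0.5658, 0.2403, -4.6721]  x^+=[1.8156, -1.3175, -0.6415]  P^+=[0.3074 -0.0074 -0.0415; -0.0074 0.2761 -0.0480; -0.0415 -0.0480 0.2760]
step 2: x^-=[1.6136, -1.3345, -0.6852]  P^-=[0.5564 -0.0656 0.0472; -0.0656 0.3222 -0.0236; 0.0472 -0.0236 0.3063]  S=[1.1409 -0.0577 0.1346; -0.0577 0.8138 0.0019; 0.1346 0.0019 0.7790]  K=[0.4662 -0.1497 0.1131; -0.0225 0.4059 0.0740; 0.0208 -0.0334 0.3942]  nu=[-5.4081, 0.3934, 1.8772]  x^+=[-0.7543, -0.9141, -0.0708]  P^+=[0.2581 -0.0039 -0.0287; -0.0039 0.1825 -0.0336; -0.0287 -0.0336 0.1816]
step 3: x^-=[-0.6636, -0.5732, -0.2617]  P^-=[0.5129 -0.0467 0.0375; -0.0467 0.2589 -0.0228; 0.0375 -0.0228 0.2421]  S=[1.0973 -0.0382 0.1124; -0.0382 0.7439 -0.0101; 0.1124 -0.0101 0.7060]  K=[0.4501 -0.1410 0.1201; -0.0181 0.3572 0.0675; 0.0206 -0.0293 0.3415]  nu=[3.1040, 1.6163, -3.3061]  x^+=[0.1089, -0.2751, -1.3743]  P^+=[0.2483 -0.0026 -0.0234; -0.0026 0.1607 -0.0288; -0.0234 -0.0288 0.1568]
step 4: x^-=[-0.2121, -0.1281, -1.1985]  P^-=[0.5050 -0.0423 0.0366; -0.0423 0.2440 -0.0220; 0.0366 -0.0220 0.2257]  S=[1.0898 -0.0339 0.1091; -0.0339 0.7275 -0.0125; 0.1091 -0.0125 0.6887]  K=[0.4470 -0.1388 0.1234; -0.0168 0.3442 0.0663; 0.0211 -0.0280 0.3264]  nu=[2.6955, 3.7683, 4.8023]  x^+=[1.0625, 1.4419, 0.3201]  P^+=[0.2461 -0.0023 -0.0215; -0.0023 0.1549 -0.0274; -0.0215 -0.0274 0.1495]
step 5: x^-=[0.9785, 0.9116, 0.5816]  P^-=[0.5035 -0.0411 0.0367; -0.0411 0.2400 -0.0216; 0.0367 -0.0216 0.2210]  S=[1.0884 -0.0329 0.1085; -0.0329 0.7232 -0.0132; 0.1085 -0.0132 0.6839]  K=[0.4463 -0.1382 0.1247; -0.0164 0.3406 0.0661; 0.0213 -0.0276 0.3219]  nu=[-1.3345, -0.4707, 2.9188]  x^+=[0.8118, 0.9662, 1.5057]  P^+=[0.2457 -0.0022 -0.0209; -0.0022 0.1533 -0.0269; -0.0209 -0.0269 0.1474]

x_post = [0.8118, 0.9662, 1.5057]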